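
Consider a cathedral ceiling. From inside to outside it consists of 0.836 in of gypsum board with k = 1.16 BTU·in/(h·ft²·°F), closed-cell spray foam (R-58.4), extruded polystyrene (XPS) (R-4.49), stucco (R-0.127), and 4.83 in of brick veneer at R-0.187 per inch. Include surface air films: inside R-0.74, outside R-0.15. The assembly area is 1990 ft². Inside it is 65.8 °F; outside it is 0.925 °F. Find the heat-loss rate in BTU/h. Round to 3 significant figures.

0.836/1.16 = 0.7207
4.83 × 0.187 = 0.9032
R_total = 0.74 + 0.7207 + 58.4 + 4.49 + 0.127 + 0.9032 + 0.15 = 65.53 ft²·°F·h/BTU
Q = A·ΔT/R = 1990 × (65.8 − 0.925) / 65.53 = 1970 BTU/h

1970 BTU/h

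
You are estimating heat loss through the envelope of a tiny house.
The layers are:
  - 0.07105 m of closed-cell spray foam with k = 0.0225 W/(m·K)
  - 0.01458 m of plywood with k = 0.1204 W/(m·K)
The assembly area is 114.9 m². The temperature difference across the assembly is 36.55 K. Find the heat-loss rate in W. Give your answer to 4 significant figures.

0.07105/0.0225 = 3.1578
0.01458/0.1204 = 0.1211
R_total = 3.1578 + 0.1211 = 3.2789 m²·K/W
Q = A·ΔT/R = 114.9 × 36.55 / 3.2789 = 1280.8 W

1281 W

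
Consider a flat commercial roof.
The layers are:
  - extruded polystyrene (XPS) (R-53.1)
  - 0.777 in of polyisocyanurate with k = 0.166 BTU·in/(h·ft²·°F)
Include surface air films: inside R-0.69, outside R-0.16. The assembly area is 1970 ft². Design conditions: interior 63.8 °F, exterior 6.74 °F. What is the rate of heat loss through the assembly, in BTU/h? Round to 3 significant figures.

0.777/0.166 = 4.681
R_total = 0.69 + 53.1 + 4.681 + 0.16 = 58.63 ft²·°F·h/BTU
Q = A·ΔT/R = 1970 × (63.8 − 6.74) / 58.63 = 1917 BTU/h

1920 BTU/h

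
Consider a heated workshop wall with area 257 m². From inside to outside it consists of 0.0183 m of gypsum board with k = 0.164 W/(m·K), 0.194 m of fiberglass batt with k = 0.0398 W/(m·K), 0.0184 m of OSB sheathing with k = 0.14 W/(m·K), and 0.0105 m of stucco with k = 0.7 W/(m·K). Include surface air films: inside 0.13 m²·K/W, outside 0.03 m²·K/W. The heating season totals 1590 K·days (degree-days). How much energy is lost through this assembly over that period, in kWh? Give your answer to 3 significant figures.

0.0183/0.164 = 0.1116
0.194/0.0398 = 4.874
0.0184/0.14 = 0.1314
0.0105/0.7 = 0.015
R_total = 0.13 + 0.1116 + 4.874 + 0.1314 + 0.015 + 0.03 = 5.292 m²·K/W
E = A × HDD × 24 / R / 1000 = 257 × 1590 × 24 / 5.292 / 1000 = 1853 kWh

1850 kWh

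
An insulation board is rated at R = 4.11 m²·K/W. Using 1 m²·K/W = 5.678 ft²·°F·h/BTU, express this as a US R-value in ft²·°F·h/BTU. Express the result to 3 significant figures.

23.3 ft²·°F·h/BTU

R_US = 4.11 × 5.678 = 23.34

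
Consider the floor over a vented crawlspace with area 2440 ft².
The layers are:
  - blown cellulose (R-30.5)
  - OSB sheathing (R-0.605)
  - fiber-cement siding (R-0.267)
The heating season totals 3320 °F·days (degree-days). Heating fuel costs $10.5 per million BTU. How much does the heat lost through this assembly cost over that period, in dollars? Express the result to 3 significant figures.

65.1 dollars

R_total = 30.5 + 0.605 + 0.267 = 31.37 ft²·°F·h/BTU
E = A × HDD × 24 / R = 2440 × 3320 × 24 / 31.37 = 6197000 BTU
Cost = 6197000/10⁶ × 10.5 = $65.07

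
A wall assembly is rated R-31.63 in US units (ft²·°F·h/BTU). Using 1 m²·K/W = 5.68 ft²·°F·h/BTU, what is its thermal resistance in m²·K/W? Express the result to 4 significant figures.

R_SI = 31.63/5.68 = 5.5687

5.569 m²·K/W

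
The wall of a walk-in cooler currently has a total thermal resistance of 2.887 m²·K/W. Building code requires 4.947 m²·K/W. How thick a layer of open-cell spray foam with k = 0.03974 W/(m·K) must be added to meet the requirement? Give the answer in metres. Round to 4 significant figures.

0.08186 m

ΔR = 4.947 − 2.887 = 2.06 m²·K/W
L = ΔR × k = 2.06 × 0.03974 = 0.081864 m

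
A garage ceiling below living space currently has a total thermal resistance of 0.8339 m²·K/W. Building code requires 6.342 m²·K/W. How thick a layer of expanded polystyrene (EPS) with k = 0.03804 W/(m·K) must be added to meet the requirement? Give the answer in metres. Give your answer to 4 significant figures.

0.2095 m

ΔR = 6.342 − 0.8339 = 5.5081 m²·K/W
L = ΔR × k = 5.5081 × 0.03804 = 0.20953 m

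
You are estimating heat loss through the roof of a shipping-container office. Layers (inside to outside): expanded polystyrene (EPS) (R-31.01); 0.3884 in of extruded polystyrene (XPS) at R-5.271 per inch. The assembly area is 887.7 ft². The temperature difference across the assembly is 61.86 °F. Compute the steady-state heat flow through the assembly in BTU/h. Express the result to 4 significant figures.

1661 BTU/h

0.3884 × 5.271 = 2.0473
R_total = 31.01 + 2.0473 = 33.057 ft²·°F·h/BTU
Q = A·ΔT/R = 887.7 × 61.86 / 33.057 = 1661.2 BTU/h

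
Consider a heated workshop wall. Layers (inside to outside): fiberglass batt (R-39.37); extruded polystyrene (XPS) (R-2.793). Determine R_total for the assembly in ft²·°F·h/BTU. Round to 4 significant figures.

R_total = 39.37 + 2.793 = 42.163 ft²·°F·h/BTU

42.16 ft²·°F·h/BTU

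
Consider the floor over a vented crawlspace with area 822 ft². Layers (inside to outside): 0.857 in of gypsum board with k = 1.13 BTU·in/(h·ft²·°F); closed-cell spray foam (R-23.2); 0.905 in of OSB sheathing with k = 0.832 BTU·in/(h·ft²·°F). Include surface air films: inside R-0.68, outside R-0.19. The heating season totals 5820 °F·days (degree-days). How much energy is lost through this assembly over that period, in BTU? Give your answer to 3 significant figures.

0.857/1.13 = 0.7584
0.905/0.832 = 1.088
R_total = 0.68 + 0.7584 + 23.2 + 1.088 + 0.19 = 25.92 ft²·°F·h/BTU
E = A × HDD × 24 / R = 822 × 5820 × 24 / 25.92 = 4430000 BTU

4430000 BTU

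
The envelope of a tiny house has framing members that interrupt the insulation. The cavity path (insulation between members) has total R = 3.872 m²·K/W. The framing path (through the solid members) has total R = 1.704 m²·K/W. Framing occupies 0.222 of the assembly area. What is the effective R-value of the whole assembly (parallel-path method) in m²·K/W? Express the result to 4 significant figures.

3.019 m²·K/W

U_eff = 0.778/3.872 + 0.222/1.704 = 0.20093 + 0.13028 = 0.33121
R_eff = 1/U_eff = 3.0192 m²·K/W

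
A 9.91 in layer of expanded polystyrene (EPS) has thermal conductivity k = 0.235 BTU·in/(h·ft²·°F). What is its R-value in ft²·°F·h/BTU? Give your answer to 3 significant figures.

R = L/k = 9.91/0.235 = 42.17 ft²·°F·h/BTU

42.2 ft²·°F·h/BTU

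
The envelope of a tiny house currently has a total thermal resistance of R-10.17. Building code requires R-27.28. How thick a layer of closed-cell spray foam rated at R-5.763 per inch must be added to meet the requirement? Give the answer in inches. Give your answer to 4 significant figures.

2.969 in

ΔR = 27.28 − 10.17 = 17.11 ft²·°F·h/BTU
L = ΔR / (R/in) = 17.11/5.763 = 2.9689 in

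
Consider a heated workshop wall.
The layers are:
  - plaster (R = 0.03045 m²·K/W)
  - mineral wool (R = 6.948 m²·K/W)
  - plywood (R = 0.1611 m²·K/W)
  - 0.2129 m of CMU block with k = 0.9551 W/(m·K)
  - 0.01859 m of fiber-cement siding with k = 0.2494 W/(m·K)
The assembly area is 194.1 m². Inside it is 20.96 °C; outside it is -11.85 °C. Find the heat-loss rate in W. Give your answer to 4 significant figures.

0.2129/0.9551 = 0.22291
0.01859/0.2494 = 0.074539
R_total = 0.03045 + 6.948 + 0.1611 + 0.22291 + 0.074539 = 7.437 m²·K/W
Q = A·ΔT/R = 194.1 × (20.96 − (-11.85)) / 7.437 = 856.32 W

856.3 W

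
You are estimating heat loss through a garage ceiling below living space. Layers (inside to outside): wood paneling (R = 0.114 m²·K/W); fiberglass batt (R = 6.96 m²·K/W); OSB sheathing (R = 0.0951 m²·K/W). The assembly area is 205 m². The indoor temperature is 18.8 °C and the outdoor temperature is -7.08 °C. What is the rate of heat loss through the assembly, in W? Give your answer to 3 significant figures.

R_total = 0.114 + 6.96 + 0.0951 = 7.169 m²·K/W
Q = A·ΔT/R = 205 × (18.8 − (-7.08)) / 7.169 = 740 W

740 W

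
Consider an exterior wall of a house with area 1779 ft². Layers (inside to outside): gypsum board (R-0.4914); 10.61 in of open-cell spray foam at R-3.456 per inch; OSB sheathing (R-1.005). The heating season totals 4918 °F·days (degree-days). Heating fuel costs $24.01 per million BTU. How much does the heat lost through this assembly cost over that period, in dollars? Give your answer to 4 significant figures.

10.61 × 3.456 = 36.668
R_total = 0.4914 + 36.668 + 1.005 = 38.165 ft²·°F·h/BTU
E = A × HDD × 24 / R = 1779 × 4918 × 24 / 38.165 = 5501900 BTU
Cost = 5501900/10⁶ × 24.01 = $132.1

132.1 dollars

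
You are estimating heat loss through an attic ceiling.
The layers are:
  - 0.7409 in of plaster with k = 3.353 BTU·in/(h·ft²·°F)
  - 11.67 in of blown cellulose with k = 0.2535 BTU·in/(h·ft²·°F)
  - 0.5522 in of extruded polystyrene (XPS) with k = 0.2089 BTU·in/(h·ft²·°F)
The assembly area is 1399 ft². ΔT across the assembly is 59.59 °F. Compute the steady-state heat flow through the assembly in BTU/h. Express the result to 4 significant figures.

1705 BTU/h

0.7409/3.353 = 0.22097
11.67/0.2535 = 46.036
0.5522/0.2089 = 2.6434
R_total = 0.22097 + 46.036 + 2.6434 = 48.9 ft²·°F·h/BTU
Q = A·ΔT/R = 1399 × 59.59 / 48.9 = 1704.8 BTU/h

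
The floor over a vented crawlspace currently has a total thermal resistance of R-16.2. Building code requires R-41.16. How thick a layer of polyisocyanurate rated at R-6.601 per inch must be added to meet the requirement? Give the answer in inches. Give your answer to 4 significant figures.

3.781 in

ΔR = 41.16 − 16.2 = 24.96 ft²·°F·h/BTU
L = ΔR / (R/in) = 24.96/6.601 = 3.7812 in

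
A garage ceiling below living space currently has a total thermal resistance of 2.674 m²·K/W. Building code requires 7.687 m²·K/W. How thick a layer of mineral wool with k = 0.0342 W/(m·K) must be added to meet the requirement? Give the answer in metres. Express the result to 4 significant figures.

ΔR = 7.687 − 2.674 = 5.013 m²·K/W
L = ΔR × k = 5.013 × 0.0342 = 0.17144 m

0.1714 m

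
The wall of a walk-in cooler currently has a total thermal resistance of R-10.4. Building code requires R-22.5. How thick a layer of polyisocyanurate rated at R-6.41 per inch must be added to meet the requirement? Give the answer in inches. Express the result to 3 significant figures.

ΔR = 22.5 − 10.4 = 12.1 ft²·°F·h/BTU
L = ΔR / (R/in) = 12.1/6.41 = 1.888 in

1.89 in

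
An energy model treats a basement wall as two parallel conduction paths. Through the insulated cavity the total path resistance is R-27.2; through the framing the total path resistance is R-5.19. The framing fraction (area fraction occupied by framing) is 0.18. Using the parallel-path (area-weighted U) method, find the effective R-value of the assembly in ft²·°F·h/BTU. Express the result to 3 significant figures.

15.4 ft²·°F·h/BTU

U_eff = 0.82/27.2 + 0.18/5.19 = 0.03015 + 0.03468 = 0.06483
R_eff = 1/U_eff = 15.43 ft²·°F·h/BTU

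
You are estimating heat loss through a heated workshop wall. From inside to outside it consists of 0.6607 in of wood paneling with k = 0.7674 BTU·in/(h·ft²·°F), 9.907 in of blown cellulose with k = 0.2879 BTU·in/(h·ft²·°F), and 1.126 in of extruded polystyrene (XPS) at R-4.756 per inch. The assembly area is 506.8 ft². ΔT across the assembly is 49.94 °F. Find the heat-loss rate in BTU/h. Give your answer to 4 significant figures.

0.6607/0.7674 = 0.86096
9.907/0.2879 = 34.411
1.126 × 4.756 = 5.3553
R_total = 0.86096 + 34.411 + 5.3553 = 40.627 ft²·°F·h/BTU
Q = A·ΔT/R = 506.8 × 49.94 / 40.627 = 622.97 BTU/h

623.0 BTU/h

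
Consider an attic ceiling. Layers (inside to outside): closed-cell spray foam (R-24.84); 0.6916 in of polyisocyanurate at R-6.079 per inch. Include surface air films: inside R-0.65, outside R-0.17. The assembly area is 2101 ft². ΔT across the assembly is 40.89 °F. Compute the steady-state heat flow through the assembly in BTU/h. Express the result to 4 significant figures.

2877 BTU/h

0.6916 × 6.079 = 4.2042
R_total = 0.65 + 24.84 + 4.2042 + 0.17 = 29.864 ft²·°F·h/BTU
Q = A·ΔT/R = 2101 × 40.89 / 29.864 = 2876.7 BTU/h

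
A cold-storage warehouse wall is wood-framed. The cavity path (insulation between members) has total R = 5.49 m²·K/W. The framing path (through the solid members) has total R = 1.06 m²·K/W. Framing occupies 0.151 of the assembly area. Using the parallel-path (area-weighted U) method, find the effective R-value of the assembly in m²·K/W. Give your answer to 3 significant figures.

3.37 m²·K/W

U_eff = 0.849/5.49 + 0.151/1.06 = 0.1546 + 0.1425 = 0.2971
R_eff = 1/U_eff = 3.366 m²·K/W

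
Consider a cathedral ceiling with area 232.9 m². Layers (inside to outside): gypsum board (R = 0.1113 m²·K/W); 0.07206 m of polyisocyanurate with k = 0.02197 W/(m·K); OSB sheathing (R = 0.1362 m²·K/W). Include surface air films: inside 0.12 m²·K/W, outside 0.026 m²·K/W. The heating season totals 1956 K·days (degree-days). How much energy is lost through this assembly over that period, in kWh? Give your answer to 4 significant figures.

0.07206/0.02197 = 3.2799
R_total = 0.12 + 0.1113 + 3.2799 + 0.1362 + 0.026 = 3.6734 m²·K/W
E = A × HDD × 24 / R / 1000 = 232.9 × 1956 × 24 / 3.6734 / 1000 = 2976.3 kWh

2976 kWh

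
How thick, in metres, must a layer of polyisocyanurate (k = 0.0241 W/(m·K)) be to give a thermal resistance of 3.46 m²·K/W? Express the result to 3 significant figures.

0.0834 m

L = R·k = 3.46 × 0.0241 = 0.08339 m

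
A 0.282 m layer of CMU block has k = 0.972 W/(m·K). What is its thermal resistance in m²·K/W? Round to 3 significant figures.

0.290 m²·K/W

R = L/k = 0.282/0.972 = 0.2901 m²·K/W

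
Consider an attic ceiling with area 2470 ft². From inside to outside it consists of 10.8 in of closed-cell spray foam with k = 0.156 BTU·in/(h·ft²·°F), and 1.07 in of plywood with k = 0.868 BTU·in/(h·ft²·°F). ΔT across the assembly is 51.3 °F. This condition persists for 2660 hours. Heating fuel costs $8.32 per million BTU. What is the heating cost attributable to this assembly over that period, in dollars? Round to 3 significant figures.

39.8 dollars

10.8/0.156 = 69.23
1.07/0.868 = 1.233
R_total = 69.23 + 1.233 = 70.46 ft²·°F·h/BTU
Q = 2470 × 51.3 / 70.46 = 1798 BTU/h
E = 1798 × 2660 = 4783000 BTU
Cost = 4783000/10⁶ × 8.32 = $39.8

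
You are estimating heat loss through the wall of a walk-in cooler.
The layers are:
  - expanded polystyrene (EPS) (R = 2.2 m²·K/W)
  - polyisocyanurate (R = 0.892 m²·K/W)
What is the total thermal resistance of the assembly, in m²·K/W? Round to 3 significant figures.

R_total = 2.2 + 0.892 = 3.092 m²·K/W

3.09 m²·K/W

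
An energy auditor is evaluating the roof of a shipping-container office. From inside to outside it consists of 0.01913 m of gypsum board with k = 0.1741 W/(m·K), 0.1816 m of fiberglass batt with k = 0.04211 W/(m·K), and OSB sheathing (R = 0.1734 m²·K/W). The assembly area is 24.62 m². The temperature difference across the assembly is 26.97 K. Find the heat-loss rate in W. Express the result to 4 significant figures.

144.5 W

0.01913/0.1741 = 0.10988
0.1816/0.04211 = 4.3125
R_total = 0.10988 + 4.3125 + 0.1734 = 4.5958 m²·K/W
Q = A·ΔT/R = 24.62 × 26.97 / 4.5958 = 144.48 W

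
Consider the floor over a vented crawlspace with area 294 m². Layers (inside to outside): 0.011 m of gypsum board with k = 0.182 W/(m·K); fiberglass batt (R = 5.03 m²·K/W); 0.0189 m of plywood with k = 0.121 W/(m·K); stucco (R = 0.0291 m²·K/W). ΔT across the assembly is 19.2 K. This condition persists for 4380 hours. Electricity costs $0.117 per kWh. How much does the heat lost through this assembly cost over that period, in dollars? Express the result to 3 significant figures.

0.011/0.182 = 0.06044
0.0189/0.121 = 0.1562
R_total = 0.06044 + 5.03 + 0.1562 + 0.0291 = 5.276 m²·K/W
Q = 294 × 19.2 / 5.276 = 1070 W
E = 1070 W × 4380 h / 1000 = 4686 kWh
Cost = 4686 × 0.117 = $548.3

548 dollars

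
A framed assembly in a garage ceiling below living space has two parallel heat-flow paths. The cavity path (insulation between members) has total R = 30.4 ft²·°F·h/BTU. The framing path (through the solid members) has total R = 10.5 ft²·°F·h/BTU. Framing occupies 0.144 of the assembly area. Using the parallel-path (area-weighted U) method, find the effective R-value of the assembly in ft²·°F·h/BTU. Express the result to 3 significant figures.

U_eff = 0.856/30.4 + 0.144/10.5 = 0.02816 + 0.01371 = 0.04187
R_eff = 1/U_eff = 23.88 ft²·°F·h/BTU

23.9 ft²·°F·h/BTU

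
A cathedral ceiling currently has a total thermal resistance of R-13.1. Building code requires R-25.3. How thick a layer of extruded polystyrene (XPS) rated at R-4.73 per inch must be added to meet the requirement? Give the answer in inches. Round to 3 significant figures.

2.58 in

ΔR = 25.3 − 13.1 = 12.2 ft²·°F·h/BTU
L = ΔR / (R/in) = 12.2/4.73 = 2.579 in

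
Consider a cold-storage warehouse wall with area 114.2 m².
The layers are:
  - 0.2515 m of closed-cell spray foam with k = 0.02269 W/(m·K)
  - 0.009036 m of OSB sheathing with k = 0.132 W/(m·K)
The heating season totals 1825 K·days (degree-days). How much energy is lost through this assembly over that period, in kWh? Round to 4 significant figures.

448.5 kWh

0.2515/0.02269 = 11.084
0.009036/0.132 = 0.068455
R_total = 11.084 + 0.068455 = 11.153 m²·K/W
E = A × HDD × 24 / R / 1000 = 114.2 × 1825 × 24 / 11.153 / 1000 = 448.5 kWh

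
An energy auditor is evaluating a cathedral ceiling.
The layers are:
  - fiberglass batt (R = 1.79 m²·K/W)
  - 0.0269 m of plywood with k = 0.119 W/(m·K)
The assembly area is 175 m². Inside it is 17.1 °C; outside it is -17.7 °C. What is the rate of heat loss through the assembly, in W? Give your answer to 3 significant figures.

3020 W

0.0269/0.119 = 0.2261
R_total = 1.79 + 0.2261 = 2.016 m²·K/W
Q = A·ΔT/R = 175 × (17.1 − (-17.7)) / 2.016 = 3021 W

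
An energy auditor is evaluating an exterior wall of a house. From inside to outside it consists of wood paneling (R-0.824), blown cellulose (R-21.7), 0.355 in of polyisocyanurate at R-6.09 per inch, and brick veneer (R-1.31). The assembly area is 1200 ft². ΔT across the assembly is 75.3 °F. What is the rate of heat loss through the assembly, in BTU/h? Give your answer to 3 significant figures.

3480 BTU/h

0.355 × 6.09 = 2.162
R_total = 0.824 + 21.7 + 2.162 + 1.31 = 26 ft²·°F·h/BTU
Q = A·ΔT/R = 1200 × 75.3 / 26 = 3476 BTU/h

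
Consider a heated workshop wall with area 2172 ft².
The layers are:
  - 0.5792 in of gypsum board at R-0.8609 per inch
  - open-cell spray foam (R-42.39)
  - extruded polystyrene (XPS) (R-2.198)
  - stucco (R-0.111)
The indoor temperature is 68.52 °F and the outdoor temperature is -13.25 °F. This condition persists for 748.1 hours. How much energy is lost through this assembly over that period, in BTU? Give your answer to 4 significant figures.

2940000 BTU

0.5792 × 0.8609 = 0.49863
R_total = 0.49863 + 42.39 + 2.198 + 0.111 = 45.198 ft²·°F·h/BTU
Q = 2172 × (68.52 − (-13.25)) / 45.198 = 3929.5 BTU/h
E = 3929.5 × 748.1 = 2939700 BTU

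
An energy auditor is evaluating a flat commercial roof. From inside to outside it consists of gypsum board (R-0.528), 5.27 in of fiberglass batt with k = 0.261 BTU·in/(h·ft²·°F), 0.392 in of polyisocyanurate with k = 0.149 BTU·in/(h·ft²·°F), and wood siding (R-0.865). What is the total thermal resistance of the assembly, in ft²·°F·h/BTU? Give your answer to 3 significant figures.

5.27/0.261 = 20.19
0.392/0.149 = 2.631
R_total = 0.528 + 20.19 + 2.631 + 0.865 = 24.22 ft²·°F·h/BTU

24.2 ft²·°F·h/BTU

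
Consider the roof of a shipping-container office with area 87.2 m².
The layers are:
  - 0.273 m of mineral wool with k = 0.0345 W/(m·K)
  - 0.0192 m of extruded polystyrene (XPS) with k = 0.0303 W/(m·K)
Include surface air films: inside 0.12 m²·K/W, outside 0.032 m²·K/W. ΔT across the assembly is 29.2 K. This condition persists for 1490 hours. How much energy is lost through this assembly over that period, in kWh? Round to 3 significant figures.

0.273/0.0345 = 7.913
0.0192/0.0303 = 0.6337
R_total = 0.12 + 7.913 + 0.6337 + 0.032 = 8.699 m²·K/W
Q = 87.2 × 29.2 / 8.699 = 292.7 W
E = 292.7 W × 1490 h / 1000 = 436.1 kWh

436 kWh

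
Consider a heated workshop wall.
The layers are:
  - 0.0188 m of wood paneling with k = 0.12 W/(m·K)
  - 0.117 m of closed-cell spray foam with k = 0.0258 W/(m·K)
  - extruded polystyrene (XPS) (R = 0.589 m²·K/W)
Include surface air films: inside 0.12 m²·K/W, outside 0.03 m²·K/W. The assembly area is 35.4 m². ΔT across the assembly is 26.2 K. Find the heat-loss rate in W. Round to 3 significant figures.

171 W

0.0188/0.12 = 0.1567
0.117/0.0258 = 4.535
R_total = 0.12 + 0.1567 + 4.535 + 0.589 + 0.03 = 5.431 m²·K/W
Q = A·ΔT/R = 35.4 × 26.2 / 5.431 = 170.8 W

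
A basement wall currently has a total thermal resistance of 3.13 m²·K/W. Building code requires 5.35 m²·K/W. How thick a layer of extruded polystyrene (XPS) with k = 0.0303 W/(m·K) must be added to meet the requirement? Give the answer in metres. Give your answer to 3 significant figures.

0.0673 m

ΔR = 5.35 − 3.13 = 2.22 m²·K/W
L = ΔR × k = 2.22 × 0.0303 = 0.06727 m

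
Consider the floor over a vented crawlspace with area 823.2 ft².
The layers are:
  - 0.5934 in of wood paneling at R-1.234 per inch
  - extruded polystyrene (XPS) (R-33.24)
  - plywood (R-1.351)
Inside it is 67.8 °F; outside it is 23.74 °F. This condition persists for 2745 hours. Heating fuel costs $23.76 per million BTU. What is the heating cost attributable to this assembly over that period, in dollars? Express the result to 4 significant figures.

66.97 dollars

0.5934 × 1.234 = 0.73226
R_total = 0.73226 + 33.24 + 1.351 = 35.323 ft²·°F·h/BTU
Q = 823.2 × (67.8 − 23.74) / 35.323 = 1026.8 BTU/h
E = 1026.8 × 2745 = 2818600 BTU
Cost = 2818600/10⁶ × 23.76 = $66.97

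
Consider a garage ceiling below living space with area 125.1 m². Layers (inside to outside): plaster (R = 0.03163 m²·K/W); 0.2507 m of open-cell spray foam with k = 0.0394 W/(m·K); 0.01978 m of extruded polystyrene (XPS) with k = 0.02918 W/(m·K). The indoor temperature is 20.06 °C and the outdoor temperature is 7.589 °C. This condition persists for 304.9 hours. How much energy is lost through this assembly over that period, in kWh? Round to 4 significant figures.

0.2507/0.0394 = 6.3629
0.01978/0.02918 = 0.67786
R_total = 0.03163 + 6.3629 + 0.67786 = 7.0724 m²·K/W
Q = 125.1 × (20.06 − 7.589) / 7.0724 = 220.59 W
E = 220.59 W × 304.9 h / 1000 = 67.258 kWh

67.26 kWh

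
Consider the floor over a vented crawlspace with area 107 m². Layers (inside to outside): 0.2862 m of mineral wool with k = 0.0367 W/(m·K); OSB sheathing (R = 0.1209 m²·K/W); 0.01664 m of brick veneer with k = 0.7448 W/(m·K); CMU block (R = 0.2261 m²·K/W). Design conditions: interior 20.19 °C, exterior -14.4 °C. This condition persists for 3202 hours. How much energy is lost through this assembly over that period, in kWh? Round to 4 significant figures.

0.2862/0.0367 = 7.7984
0.01664/0.7448 = 0.022342
R_total = 7.7984 + 0.1209 + 0.022342 + 0.2261 = 8.1677 m²·K/W
Q = 107 × (20.19 − (-14.4)) / 8.1677 = 453.14 W
E = 453.14 W × 3202 h / 1000 = 1451 kWh

1451 kWh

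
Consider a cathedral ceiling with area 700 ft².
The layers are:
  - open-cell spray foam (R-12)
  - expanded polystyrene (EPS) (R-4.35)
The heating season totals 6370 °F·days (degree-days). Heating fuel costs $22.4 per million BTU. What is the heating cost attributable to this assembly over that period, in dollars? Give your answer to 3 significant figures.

R_total = 12 + 4.35 = 16.35 ft²·°F·h/BTU
E = A × HDD × 24 / R = 700 × 6370 × 24 / 16.35 = 6545000 BTU
Cost = 6545000/10⁶ × 22.4 = $146.6

147 dollars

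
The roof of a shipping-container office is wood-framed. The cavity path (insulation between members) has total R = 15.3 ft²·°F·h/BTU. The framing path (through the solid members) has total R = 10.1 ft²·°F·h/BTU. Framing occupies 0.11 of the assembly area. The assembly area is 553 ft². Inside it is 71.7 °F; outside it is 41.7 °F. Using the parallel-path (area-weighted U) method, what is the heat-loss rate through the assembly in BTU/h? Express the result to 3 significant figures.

U_eff = 0.89/15.3 + 0.11/10.1 = 0.05817 + 0.01089 = 0.06906
R_eff = 1/U_eff = 14.48 ft²·°F·h/BTU
Q = 553 × (71.7 − 41.7) / 14.48 = 1146 BTU/h

1150 BTU/h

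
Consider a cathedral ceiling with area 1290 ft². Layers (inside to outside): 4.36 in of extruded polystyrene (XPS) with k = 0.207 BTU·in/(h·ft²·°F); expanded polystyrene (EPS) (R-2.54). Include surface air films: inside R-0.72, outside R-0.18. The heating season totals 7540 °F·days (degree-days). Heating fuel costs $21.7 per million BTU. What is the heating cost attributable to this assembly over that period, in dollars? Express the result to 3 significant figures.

4.36/0.207 = 21.06
R_total = 0.72 + 21.06 + 2.54 + 0.18 = 24.5 ft²·°F·h/BTU
E = A × HDD × 24 / R = 1290 × 7540 × 24 / 24.5 = 9527000 BTU
Cost = 9527000/10⁶ × 21.7 = $206.7

207 dollars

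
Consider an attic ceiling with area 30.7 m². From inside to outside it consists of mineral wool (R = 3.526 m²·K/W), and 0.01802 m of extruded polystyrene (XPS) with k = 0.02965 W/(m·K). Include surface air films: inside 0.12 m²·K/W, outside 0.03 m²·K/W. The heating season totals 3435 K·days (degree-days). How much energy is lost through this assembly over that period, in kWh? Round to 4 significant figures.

590.8 kWh

0.01802/0.02965 = 0.60776
R_total = 0.12 + 3.526 + 0.60776 + 0.03 = 4.2838 m²·K/W
E = A × HDD × 24 / R / 1000 = 30.7 × 3435 × 24 / 4.2838 / 1000 = 590.82 kWh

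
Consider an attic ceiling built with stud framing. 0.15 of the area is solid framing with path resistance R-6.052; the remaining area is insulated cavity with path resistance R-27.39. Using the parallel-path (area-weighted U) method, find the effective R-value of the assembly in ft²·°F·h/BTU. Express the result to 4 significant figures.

U_eff = 0.85/27.39 + 0.15/6.052 = 0.031033 + 0.024785 = 0.055818
R_eff = 1/U_eff = 17.915 ft²·°F·h/BTU

17.92 ft²·°F·h/BTU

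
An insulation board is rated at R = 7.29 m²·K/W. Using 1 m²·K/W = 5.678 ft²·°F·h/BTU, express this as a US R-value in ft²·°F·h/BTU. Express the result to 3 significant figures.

41.4 ft²·°F·h/BTU

R_US = 7.29 × 5.678 = 41.39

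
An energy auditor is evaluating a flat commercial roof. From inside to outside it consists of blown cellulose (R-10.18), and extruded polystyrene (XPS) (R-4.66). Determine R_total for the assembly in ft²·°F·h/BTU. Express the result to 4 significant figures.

R_total = 10.18 + 4.66 = 14.84 ft²·°F·h/BTU

14.84 ft²·°F·h/BTU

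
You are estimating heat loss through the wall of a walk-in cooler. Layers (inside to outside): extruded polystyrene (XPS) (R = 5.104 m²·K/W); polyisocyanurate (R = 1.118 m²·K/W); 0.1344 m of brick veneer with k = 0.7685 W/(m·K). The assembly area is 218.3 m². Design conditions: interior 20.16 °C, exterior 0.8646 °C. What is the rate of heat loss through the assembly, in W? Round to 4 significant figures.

658.5 W

0.1344/0.7685 = 0.17489
R_total = 5.104 + 1.118 + 0.17489 = 6.3969 m²·K/W
Q = A·ΔT/R = 218.3 × (20.16 − 0.8646) / 6.3969 = 658.47 W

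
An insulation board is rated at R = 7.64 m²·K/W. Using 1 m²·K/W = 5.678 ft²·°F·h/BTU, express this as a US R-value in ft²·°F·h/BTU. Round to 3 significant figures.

R_US = 7.64 × 5.678 = 43.38

43.4 ft²·°F·h/BTU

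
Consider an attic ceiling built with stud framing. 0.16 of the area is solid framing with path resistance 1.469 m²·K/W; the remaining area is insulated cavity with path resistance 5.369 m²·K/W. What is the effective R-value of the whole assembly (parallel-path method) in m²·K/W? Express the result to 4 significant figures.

U_eff = 0.84/5.369 + 0.16/1.469 = 0.15645 + 0.10892 = 0.26537
R_eff = 1/U_eff = 3.7683 m²·K/W

3.768 m²·K/W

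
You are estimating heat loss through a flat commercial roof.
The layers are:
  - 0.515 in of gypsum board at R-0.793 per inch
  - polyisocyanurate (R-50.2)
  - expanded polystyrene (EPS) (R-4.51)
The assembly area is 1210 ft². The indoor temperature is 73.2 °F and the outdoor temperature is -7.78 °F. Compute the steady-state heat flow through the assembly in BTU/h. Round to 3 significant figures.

1780 BTU/h

0.515 × 0.793 = 0.4084
R_total = 0.4084 + 50.2 + 4.51 = 55.12 ft²·°F·h/BTU
Q = A·ΔT/R = 1210 × (73.2 − (-7.78)) / 55.12 = 1778 BTU/h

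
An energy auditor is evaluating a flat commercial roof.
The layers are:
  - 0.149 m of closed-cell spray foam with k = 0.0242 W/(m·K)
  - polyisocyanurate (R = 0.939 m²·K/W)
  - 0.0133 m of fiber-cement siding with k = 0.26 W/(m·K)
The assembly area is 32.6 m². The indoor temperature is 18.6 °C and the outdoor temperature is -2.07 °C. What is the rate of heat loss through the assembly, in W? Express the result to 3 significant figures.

94.3 W

0.149/0.0242 = 6.157
0.0133/0.26 = 0.05115
R_total = 6.157 + 0.939 + 0.05115 = 7.147 m²·K/W
Q = A·ΔT/R = 32.6 × (18.6 − (-2.07)) / 7.147 = 94.28 W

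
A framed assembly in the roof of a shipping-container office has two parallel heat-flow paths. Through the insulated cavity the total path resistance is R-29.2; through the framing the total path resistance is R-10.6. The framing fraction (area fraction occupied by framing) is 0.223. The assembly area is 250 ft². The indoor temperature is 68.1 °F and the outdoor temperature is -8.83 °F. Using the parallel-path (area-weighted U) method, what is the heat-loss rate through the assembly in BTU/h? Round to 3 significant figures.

916 BTU/h

U_eff = 0.777/29.2 + 0.223/10.6 = 0.02661 + 0.02104 = 0.04765
R_eff = 1/U_eff = 20.99 ft²·°F·h/BTU
Q = 250 × (68.1 − (-8.83)) / 20.99 = 916.4 BTU/h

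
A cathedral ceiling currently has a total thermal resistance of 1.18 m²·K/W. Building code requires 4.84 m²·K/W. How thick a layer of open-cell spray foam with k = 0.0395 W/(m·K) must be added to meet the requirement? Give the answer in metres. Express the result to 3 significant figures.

0.145 m

ΔR = 4.84 − 1.18 = 3.66 m²·K/W
L = ΔR × k = 3.66 × 0.0395 = 0.1446 m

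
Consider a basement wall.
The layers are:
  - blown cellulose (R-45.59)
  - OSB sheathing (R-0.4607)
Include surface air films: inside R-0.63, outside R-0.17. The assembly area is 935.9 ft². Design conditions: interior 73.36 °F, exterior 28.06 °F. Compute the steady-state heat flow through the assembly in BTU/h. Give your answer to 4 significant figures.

R_total = 0.63 + 45.59 + 0.4607 + 0.17 = 46.851 ft²·°F·h/BTU
Q = A·ΔT/R = 935.9 × (73.36 − 28.06) / 46.851 = 904.92 BTU/h

904.9 BTU/h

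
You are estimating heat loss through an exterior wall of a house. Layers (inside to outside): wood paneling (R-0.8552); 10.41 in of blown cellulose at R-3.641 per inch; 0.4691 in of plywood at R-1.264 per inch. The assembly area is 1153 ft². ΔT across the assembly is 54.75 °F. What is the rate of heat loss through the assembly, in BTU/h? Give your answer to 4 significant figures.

10.41 × 3.641 = 37.903
0.4691 × 1.264 = 0.59294
R_total = 0.8552 + 37.903 + 0.59294 = 39.351 ft²·°F·h/BTU
Q = A·ΔT/R = 1153 × 54.75 / 39.351 = 1604.2 BTU/h

1604 BTU/h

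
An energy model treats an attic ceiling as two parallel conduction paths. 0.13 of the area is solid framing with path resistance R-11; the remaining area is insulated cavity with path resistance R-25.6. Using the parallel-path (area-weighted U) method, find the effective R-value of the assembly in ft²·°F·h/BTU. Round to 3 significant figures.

21.8 ft²·°F·h/BTU

U_eff = 0.87/25.6 + 0.13/11 = 0.03398 + 0.01182 = 0.0458
R_eff = 1/U_eff = 21.83 ft²·°F·h/BTU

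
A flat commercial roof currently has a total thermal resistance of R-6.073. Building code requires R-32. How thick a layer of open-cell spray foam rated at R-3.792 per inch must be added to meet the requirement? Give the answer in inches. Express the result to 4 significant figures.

ΔR = 32 − 6.073 = 25.927 ft²·°F·h/BTU
L = ΔR / (R/in) = 25.927/3.792 = 6.8373 in

6.837 in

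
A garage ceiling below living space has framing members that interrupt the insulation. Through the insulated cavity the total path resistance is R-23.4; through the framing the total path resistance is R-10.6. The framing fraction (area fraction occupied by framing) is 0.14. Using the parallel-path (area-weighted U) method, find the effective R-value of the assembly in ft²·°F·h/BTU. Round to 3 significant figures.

U_eff = 0.86/23.4 + 0.14/10.6 = 0.03675 + 0.01321 = 0.04996
R_eff = 1/U_eff = 20.02 ft²·°F·h/BTU

20.0 ft²·°F·h/BTU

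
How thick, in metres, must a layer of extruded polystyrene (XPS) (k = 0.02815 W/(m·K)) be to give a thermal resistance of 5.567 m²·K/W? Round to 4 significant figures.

L = R·k = 5.567 × 0.02815 = 0.15671 m

0.1567 m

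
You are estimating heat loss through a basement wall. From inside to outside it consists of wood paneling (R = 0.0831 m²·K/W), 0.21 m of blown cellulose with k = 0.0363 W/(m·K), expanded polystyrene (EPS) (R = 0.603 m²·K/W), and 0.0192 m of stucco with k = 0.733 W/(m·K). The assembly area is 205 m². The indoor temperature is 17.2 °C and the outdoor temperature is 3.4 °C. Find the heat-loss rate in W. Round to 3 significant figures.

0.21/0.0363 = 5.785
0.0192/0.733 = 0.02619
R_total = 0.0831 + 5.785 + 0.603 + 0.02619 = 6.497 m²·K/W
Q = A·ΔT/R = 205 × (17.2 − 3.4) / 6.497 = 435.4 W

435 W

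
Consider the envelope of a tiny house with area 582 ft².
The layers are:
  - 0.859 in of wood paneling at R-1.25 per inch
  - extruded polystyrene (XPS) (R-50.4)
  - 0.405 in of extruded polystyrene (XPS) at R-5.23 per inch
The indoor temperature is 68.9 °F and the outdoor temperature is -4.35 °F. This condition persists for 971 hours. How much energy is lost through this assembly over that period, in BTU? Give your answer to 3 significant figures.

772000 BTU

0.859 × 1.25 = 1.074
0.405 × 5.23 = 2.118
R_total = 1.074 + 50.4 + 2.118 = 53.59 ft²·°F·h/BTU
Q = 582 × (68.9 − (-4.35)) / 53.59 = 795.5 BTU/h
E = 795.5 × 971 = 772400 BTU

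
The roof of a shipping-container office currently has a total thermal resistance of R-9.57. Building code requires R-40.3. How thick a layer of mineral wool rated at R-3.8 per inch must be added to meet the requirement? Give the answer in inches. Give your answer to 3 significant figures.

ΔR = 40.3 − 9.57 = 30.73 ft²·°F·h/BTU
L = ΔR / (R/in) = 30.73/3.8 = 8.087 in

8.09 in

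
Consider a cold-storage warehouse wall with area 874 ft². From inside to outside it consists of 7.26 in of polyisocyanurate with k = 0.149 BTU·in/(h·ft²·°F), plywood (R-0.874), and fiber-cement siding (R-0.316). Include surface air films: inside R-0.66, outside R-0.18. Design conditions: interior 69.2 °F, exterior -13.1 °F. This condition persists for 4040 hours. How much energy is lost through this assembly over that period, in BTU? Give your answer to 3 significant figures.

5730000 BTU

7.26/0.149 = 48.72
R_total = 0.66 + 48.72 + 0.874 + 0.316 + 0.18 = 50.75 ft²·°F·h/BTU
Q = 874 × (69.2 − (-13.1)) / 50.75 = 1417 BTU/h
E = 1417 × 4040 = 5726000 BTU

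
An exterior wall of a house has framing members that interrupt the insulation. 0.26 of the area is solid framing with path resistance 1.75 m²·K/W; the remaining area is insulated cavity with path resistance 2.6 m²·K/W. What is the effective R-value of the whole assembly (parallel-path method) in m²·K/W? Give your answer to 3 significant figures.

2.31 m²·K/W

U_eff = 0.74/2.6 + 0.26/1.75 = 0.2846 + 0.1486 = 0.4332
R_eff = 1/U_eff = 2.308 m²·K/W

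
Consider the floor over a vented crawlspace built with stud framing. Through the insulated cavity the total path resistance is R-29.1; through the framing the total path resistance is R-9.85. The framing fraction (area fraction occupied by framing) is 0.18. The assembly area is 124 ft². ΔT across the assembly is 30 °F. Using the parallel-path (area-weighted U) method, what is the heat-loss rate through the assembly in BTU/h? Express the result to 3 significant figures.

173 BTU/h

U_eff = 0.82/29.1 + 0.18/9.85 = 0.02818 + 0.01827 = 0.04645
R_eff = 1/U_eff = 21.53 ft²·°F·h/BTU
Q = 124 × 30 / 21.53 = 172.8 BTU/h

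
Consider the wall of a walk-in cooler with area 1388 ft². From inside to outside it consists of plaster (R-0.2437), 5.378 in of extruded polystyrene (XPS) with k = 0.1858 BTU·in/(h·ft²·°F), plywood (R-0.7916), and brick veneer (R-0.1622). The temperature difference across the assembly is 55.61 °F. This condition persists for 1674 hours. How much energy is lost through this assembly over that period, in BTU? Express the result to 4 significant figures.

5.378/0.1858 = 28.945
R_total = 0.2437 + 28.945 + 0.7916 + 0.1622 = 30.143 ft²·°F·h/BTU
Q = 1388 × 55.61 / 30.143 = 2560.7 BTU/h
E = 2560.7 × 1674 = 4286600 BTU

4287000 BTU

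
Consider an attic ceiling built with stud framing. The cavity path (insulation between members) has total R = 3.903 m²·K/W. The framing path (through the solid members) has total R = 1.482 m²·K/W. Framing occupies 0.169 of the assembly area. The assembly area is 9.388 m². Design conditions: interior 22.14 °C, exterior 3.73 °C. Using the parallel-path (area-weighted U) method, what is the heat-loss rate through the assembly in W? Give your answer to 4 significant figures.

U_eff = 0.831/3.903 + 0.169/1.482 = 0.21291 + 0.11404 = 0.32695
R_eff = 1/U_eff = 3.0586 m²·K/W
Q = 9.388 × (22.14 − 3.73) / 3.0586 = 56.507 W

56.51 W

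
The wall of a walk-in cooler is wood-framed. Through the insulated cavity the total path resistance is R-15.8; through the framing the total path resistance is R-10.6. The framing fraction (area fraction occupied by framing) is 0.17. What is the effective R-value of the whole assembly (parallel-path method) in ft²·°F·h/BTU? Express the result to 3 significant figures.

14.6 ft²·°F·h/BTU

U_eff = 0.83/15.8 + 0.17/10.6 = 0.05253 + 0.01604 = 0.06857
R_eff = 1/U_eff = 14.58 ft²·°F·h/BTU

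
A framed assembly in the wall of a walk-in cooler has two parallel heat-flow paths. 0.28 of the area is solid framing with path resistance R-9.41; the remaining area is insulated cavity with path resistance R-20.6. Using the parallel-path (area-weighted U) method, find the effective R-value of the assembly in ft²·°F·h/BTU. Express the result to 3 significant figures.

U_eff = 0.72/20.6 + 0.28/9.41 = 0.03495 + 0.02976 = 0.06471
R_eff = 1/U_eff = 15.45 ft²·°F·h/BTU

15.5 ft²·°F·h/BTU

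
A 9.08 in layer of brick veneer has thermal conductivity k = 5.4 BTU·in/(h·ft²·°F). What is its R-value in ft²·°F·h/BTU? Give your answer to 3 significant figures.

1.68 ft²·°F·h/BTU

R = L/k = 9.08/5.4 = 1.681 ft²·°F·h/BTU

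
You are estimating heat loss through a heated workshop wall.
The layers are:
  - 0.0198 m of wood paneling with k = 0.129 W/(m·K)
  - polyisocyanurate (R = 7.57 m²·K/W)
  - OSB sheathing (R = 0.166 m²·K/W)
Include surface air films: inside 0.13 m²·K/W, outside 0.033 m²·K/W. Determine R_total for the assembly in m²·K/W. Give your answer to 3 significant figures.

0.0198/0.129 = 0.1535
R_total = 0.13 + 0.1535 + 7.57 + 0.166 + 0.033 = 8.052 m²·K/W

8.05 m²·K/W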